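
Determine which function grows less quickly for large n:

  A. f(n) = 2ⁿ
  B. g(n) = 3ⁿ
A

f(n) = 2ⁿ is O(2ⁿ), while g(n) = 3ⁿ is O(3ⁿ).
Since O(2ⁿ) grows slower than O(3ⁿ), f(n) is dominated.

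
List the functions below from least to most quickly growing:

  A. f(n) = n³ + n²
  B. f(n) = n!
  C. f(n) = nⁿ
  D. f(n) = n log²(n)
D < A < B < C

Comparing growth rates:
D = n log²(n) is O(n log² n)
A = n³ + n² is O(n³)
B = n! is O(n!)
C = nⁿ is O(nⁿ)

Therefore, the order from slowest to fastest is: D < A < B < C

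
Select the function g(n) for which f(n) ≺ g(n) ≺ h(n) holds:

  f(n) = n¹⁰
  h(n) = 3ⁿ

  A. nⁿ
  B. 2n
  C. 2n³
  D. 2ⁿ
D

We need g(n) with n¹⁰ = o(g(n)) and g(n) = o(3ⁿ), i.e. O(n¹⁰) ≺ g ≺ O(3ⁿ).
Check each option:
  A. nⁿ — O(nⁿ) does not grow strictly slower than h(n)
  B. 2n — O(n) does not grow strictly faster than f(n)
  C. 2n³ — O(n³) does not grow strictly faster than f(n)
  D. 2ⁿ — O(2ⁿ) is strictly between O(n¹⁰) and O(3ⁿ) ✓

Only option D (2ⁿ) lies strictly between.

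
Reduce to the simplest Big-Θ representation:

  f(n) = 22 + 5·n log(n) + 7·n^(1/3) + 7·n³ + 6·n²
Θ(n³)

Order the terms by growth rate: 22 ≺ 7·n^(1/3) ≺ 5·n log(n) ≺ 6·n² ≺ 7·n³.
The fastest-growing term 7·n³ dominates as n → ∞; dropping its constant factor gives Θ(n³).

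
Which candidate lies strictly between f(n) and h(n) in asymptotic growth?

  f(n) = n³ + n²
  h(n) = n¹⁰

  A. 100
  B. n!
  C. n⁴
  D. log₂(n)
C

We need g(n) with n³ + n² = o(g(n)) and g(n) = o(n¹⁰), i.e. O(n³) ≺ g ≺ O(n¹⁰).
Check each option:
  A. 100 — O(1) does not grow strictly faster than f(n)
  B. n! — O(n!) does not grow strictly slower than h(n)
  C. n⁴ — O(n⁴) is strictly between O(n³) and O(n¹⁰) ✓
  D. log₂(n) — O(log n) does not grow strictly faster than f(n)

Only option C (n⁴) lies strictly between.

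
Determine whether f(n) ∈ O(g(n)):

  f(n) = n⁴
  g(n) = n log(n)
False

f(n) = n⁴ is O(n⁴), and g(n) = n log(n) is O(n log n).
Since O(n⁴) grows faster than O(n log n), f(n) = O(g(n)) is false.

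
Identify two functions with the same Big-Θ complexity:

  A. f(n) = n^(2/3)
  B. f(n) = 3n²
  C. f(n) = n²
B and C

Examining each function:
  A. n^(2/3) is O(n^(2/3))
  B. 3n² is O(n²)
  C. n² is O(n²)

Functions B and C both have the same complexity class.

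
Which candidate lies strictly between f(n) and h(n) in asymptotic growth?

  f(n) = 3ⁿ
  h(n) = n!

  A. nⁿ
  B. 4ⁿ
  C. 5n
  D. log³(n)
B

We need g(n) with 3ⁿ = o(g(n)) and g(n) = o(n!), i.e. O(3ⁿ) ≺ g ≺ O(n!).
Check each option:
  A. nⁿ — O(nⁿ) does not grow strictly slower than h(n)
  B. 4ⁿ — O(4ⁿ) is strictly between O(3ⁿ) and O(n!) ✓
  C. 5n — O(n) does not grow strictly faster than f(n)
  D. log³(n) — O(log³ n) does not grow strictly faster than f(n)

Only option B (4ⁿ) lies strictly between.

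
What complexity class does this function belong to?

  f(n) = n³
O(n³)

The dominant term in n³ is n³, which is Θ(n³).
Constants are absorbed, so the tightest bound is O(n³).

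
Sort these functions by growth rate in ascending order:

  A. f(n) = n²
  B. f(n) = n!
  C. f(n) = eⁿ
A < C < B

Comparing growth rates:
A = n² is O(n²)
C = eⁿ is O(eⁿ)
B = n! is O(n!)

Therefore, the order from slowest to fastest is: A < C < B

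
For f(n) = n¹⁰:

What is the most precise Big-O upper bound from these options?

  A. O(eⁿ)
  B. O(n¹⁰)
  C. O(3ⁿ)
B

f(n) = n¹⁰ is O(n¹⁰).
All listed options are valid Big-O bounds (upper bounds),
but O(n¹⁰) is the tightest (smallest valid bound).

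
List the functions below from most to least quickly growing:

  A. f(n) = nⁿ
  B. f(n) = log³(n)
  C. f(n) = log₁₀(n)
A > B > C

Comparing growth rates:
A = nⁿ is O(nⁿ)
B = log³(n) is O(log³ n)
C = log₁₀(n) is O(log n)

Therefore, the order from fastest to slowest is: A > B > C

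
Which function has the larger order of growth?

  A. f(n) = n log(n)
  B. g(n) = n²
B

f(n) = n log(n) is O(n log n), while g(n) = n² is O(n²).
Since O(n²) grows faster than O(n log n), g(n) dominates.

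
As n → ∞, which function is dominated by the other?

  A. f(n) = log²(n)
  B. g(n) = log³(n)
A

f(n) = log²(n) is O(log² n), while g(n) = log³(n) is O(log³ n).
Since O(log² n) grows slower than O(log³ n), f(n) is dominated.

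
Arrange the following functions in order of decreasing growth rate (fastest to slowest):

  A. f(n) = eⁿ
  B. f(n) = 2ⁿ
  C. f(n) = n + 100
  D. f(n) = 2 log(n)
A > B > C > D

Comparing growth rates:
A = eⁿ is O(eⁿ)
B = 2ⁿ is O(2ⁿ)
C = n + 100 is O(n)
D = 2 log(n) is O(log n)

Therefore, the order from fastest to slowest is: A > B > C > D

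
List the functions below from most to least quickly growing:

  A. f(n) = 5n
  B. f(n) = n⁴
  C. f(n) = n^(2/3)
B > A > C

Comparing growth rates:
B = n⁴ is O(n⁴)
A = 5n is O(n)
C = n^(2/3) is O(n^(2/3))

Therefore, the order from fastest to slowest is: B > A > C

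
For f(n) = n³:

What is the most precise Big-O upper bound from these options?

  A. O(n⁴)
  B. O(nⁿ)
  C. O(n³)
C

f(n) = n³ is O(n³).
All listed options are valid Big-O bounds (upper bounds),
but O(n³) is the tightest (smallest valid bound).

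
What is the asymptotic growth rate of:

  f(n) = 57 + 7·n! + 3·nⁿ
Θ(nⁿ)

Order the terms by growth rate: 57 ≺ 7·n! ≺ 3·nⁿ.
The fastest-growing term 3·nⁿ dominates as n → ∞; dropping its constant factor gives Θ(nⁿ).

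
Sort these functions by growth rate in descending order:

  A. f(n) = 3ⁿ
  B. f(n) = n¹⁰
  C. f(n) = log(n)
A > B > C

Comparing growth rates:
A = 3ⁿ is O(3ⁿ)
B = n¹⁰ is O(n¹⁰)
C = log(n) is O(log n)

Therefore, the order from fastest to slowest is: A > B > C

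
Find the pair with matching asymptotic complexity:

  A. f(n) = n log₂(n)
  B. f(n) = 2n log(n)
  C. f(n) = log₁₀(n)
A and B

Examining each function:
  A. n log₂(n) is O(n log n)
  B. 2n log(n) is O(n log n)
  C. log₁₀(n) is O(log n)

Functions A and B both have the same complexity class.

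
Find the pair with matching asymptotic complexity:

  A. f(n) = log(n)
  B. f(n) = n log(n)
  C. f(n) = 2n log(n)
B and C

Examining each function:
  A. log(n) is O(log n)
  B. n log(n) is O(n log n)
  C. 2n log(n) is O(n log n)

Functions B and C both have the same complexity class.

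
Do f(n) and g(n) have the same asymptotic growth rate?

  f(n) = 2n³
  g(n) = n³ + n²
True

f(n) = 2n³ and g(n) = n³ + n² are both O(n³).
Since they have the same asymptotic growth rate, f(n) = Θ(g(n)) is true.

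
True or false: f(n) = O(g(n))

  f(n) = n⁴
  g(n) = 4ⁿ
True

f(n) = n⁴ is O(n⁴), and g(n) = 4ⁿ is O(4ⁿ).
Since O(n⁴) ⊆ O(4ⁿ) (f grows no faster than g), f(n) = O(g(n)) is true.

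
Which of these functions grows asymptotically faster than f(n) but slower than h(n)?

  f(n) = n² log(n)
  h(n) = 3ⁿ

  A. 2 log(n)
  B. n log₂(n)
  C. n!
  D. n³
D

We need g(n) with n² log(n) = o(g(n)) and g(n) = o(3ⁿ), i.e. O(n² log n) ≺ g ≺ O(3ⁿ).
Check each option:
  A. 2 log(n) — O(log n) does not grow strictly faster than f(n)
  B. n log₂(n) — O(n log n) does not grow strictly faster than f(n)
  C. n! — O(n!) does not grow strictly slower than h(n)
  D. n³ — O(n³) is strictly between O(n² log n) and O(3ⁿ) ✓

Only option D (n³) lies strictly between.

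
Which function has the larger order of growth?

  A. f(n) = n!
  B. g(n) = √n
A

f(n) = n! is O(n!), while g(n) = √n is O(√n).
Since O(n!) grows faster than O(√n), f(n) dominates.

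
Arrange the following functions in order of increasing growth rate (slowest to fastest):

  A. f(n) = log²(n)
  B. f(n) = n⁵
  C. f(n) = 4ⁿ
A < B < C

Comparing growth rates:
A = log²(n) is O(log² n)
B = n⁵ is O(n⁵)
C = 4ⁿ is O(4ⁿ)

Therefore, the order from slowest to fastest is: A < B < C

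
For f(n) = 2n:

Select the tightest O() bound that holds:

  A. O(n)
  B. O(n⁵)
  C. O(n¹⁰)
A

f(n) = 2n is O(n).
All listed options are valid Big-O bounds (upper bounds),
but O(n) is the tightest (smallest valid bound).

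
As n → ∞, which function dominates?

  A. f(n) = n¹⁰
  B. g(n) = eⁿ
B

f(n) = n¹⁰ is O(n¹⁰), while g(n) = eⁿ is O(eⁿ).
Since O(eⁿ) grows faster than O(n¹⁰), g(n) dominates.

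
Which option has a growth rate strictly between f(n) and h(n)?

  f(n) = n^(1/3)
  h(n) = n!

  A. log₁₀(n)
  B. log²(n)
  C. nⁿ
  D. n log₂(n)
D

We need g(n) with n^(1/3) = o(g(n)) and g(n) = o(n!), i.e. O(n^(1/3)) ≺ g ≺ O(n!).
Check each option:
  A. log₁₀(n) — O(log n) does not grow strictly faster than f(n)
  B. log²(n) — O(log² n) does not grow strictly faster than f(n)
  C. nⁿ — O(nⁿ) does not grow strictly slower than h(n)
  D. n log₂(n) — O(n log n) is strictly between O(n^(1/3)) and O(n!) ✓

Only option D (n log₂(n)) lies strictly between.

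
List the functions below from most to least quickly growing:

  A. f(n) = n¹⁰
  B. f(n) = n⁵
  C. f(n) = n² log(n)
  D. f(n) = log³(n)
A > B > C > D

Comparing growth rates:
A = n¹⁰ is O(n¹⁰)
B = n⁵ is O(n⁵)
C = n² log(n) is O(n² log n)
D = log³(n) is O(log³ n)

Therefore, the order from fastest to slowest is: A > B > C > D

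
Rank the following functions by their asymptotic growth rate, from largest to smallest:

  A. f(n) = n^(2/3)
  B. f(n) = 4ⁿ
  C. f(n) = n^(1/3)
B > A > C

Comparing growth rates:
B = 4ⁿ is O(4ⁿ)
A = n^(2/3) is O(n^(2/3))
C = n^(1/3) is O(n^(1/3))

Therefore, the order from fastest to slowest is: B > A > C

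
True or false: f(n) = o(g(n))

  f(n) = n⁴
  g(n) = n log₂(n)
False

f(n) = n⁴ is O(n⁴), and g(n) = n log₂(n) is O(n log n).
Since O(n⁴) grows faster than or equal to O(n log n), f(n) = o(g(n)) is false.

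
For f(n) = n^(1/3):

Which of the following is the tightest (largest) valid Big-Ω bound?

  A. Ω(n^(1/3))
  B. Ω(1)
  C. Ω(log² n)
A

f(n) = n^(1/3) is Ω(n^(1/3)).
All listed options are valid Big-Ω bounds (lower bounds),
but Ω(n^(1/3)) is the tightest (largest valid bound).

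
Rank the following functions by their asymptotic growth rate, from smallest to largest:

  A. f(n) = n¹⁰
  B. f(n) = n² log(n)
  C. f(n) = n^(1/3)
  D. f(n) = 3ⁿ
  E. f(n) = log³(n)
E < C < B < A < D

Comparing growth rates:
E = log³(n) is O(log³ n)
C = n^(1/3) is O(n^(1/3))
B = n² log(n) is O(n² log n)
A = n¹⁰ is O(n¹⁰)
D = 3ⁿ is O(3ⁿ)

Therefore, the order from slowest to fastest is: E < C < B < A < D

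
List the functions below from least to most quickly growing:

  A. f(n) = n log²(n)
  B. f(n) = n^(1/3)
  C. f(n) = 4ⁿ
B < A < C

Comparing growth rates:
B = n^(1/3) is O(n^(1/3))
A = n log²(n) is O(n log² n)
C = 4ⁿ is O(4ⁿ)

Therefore, the order from slowest to fastest is: B < A < C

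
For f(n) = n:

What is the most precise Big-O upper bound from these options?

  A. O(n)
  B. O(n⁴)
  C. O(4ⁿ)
A

f(n) = n is O(n).
All listed options are valid Big-O bounds (upper bounds),
but O(n) is the tightest (smallest valid bound).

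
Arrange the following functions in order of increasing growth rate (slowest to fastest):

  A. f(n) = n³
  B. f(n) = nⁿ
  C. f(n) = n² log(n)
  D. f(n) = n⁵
C < A < D < B

Comparing growth rates:
C = n² log(n) is O(n² log n)
A = n³ is O(n³)
D = n⁵ is O(n⁵)
B = nⁿ is O(nⁿ)

Therefore, the order from slowest to fastest is: C < A < D < B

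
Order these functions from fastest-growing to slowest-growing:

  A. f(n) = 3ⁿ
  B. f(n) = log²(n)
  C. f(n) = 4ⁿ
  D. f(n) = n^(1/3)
C > A > D > B

Comparing growth rates:
C = 4ⁿ is O(4ⁿ)
A = 3ⁿ is O(3ⁿ)
D = n^(1/3) is O(n^(1/3))
B = log²(n) is O(log² n)

Therefore, the order from fastest to slowest is: C > A > D > B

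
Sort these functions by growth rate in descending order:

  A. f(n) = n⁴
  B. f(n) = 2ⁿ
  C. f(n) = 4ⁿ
C > B > A

Comparing growth rates:
C = 4ⁿ is O(4ⁿ)
B = 2ⁿ is O(2ⁿ)
A = n⁴ is O(n⁴)

Therefore, the order from fastest to slowest is: C > B > A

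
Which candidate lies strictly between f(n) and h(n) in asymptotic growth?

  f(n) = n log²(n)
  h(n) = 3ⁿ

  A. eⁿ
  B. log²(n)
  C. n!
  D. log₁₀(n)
A

We need g(n) with n log²(n) = o(g(n)) and g(n) = o(3ⁿ), i.e. O(n log² n) ≺ g ≺ O(3ⁿ).
Check each option:
  A. eⁿ — O(eⁿ) is strictly between O(n log² n) and O(3ⁿ) ✓
  B. log²(n) — O(log² n) does not grow strictly faster than f(n)
  C. n! — O(n!) does not grow strictly slower than h(n)
  D. log₁₀(n) — O(log n) does not grow strictly faster than f(n)

Only option A (eⁿ) lies strictly between.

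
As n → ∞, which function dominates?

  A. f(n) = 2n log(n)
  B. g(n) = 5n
A

f(n) = 2n log(n) is O(n log n), while g(n) = 5n is O(n).
Since O(n log n) grows faster than O(n), f(n) dominates.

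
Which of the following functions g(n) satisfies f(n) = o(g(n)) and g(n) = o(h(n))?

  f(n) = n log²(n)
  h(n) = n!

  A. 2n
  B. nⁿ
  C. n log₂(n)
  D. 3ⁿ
D

We need g(n) with n log²(n) = o(g(n)) and g(n) = o(n!), i.e. O(n log² n) ≺ g ≺ O(n!).
Check each option:
  A. 2n — O(n) does not grow strictly faster than f(n)
  B. nⁿ — O(nⁿ) does not grow strictly slower than h(n)
  C. n log₂(n) — O(n log n) does not grow strictly faster than f(n)
  D. 3ⁿ — O(3ⁿ) is strictly between O(n log² n) and O(n!) ✓

Only option D (3ⁿ) lies strictly between.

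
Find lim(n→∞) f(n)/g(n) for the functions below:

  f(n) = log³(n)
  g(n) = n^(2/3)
0

Since log³(n) (O(log³ n)) grows slower than n^(2/3) (O(n^(2/3))),
the ratio f(n)/g(n) → 0 as n → ∞.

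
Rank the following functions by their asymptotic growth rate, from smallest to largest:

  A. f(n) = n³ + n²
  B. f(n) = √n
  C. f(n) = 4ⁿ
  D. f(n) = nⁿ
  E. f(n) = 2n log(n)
B < E < A < C < D

Comparing growth rates:
B = √n is O(√n)
E = 2n log(n) is O(n log n)
A = n³ + n² is O(n³)
C = 4ⁿ is O(4ⁿ)
D = nⁿ is O(nⁿ)

Therefore, the order from slowest to fastest is: B < E < A < C < D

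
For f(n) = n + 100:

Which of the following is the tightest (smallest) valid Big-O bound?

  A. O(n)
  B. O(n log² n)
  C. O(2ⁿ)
A

f(n) = n + 100 is O(n).
All listed options are valid Big-O bounds (upper bounds),
but O(n) is the tightest (smallest valid bound).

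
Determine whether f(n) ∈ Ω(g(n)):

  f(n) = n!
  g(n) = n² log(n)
True

f(n) = n! is O(n!), and g(n) = n² log(n) is O(n² log n).
Since O(n!) grows at least as fast as O(n² log n), f(n) = Ω(g(n)) is true.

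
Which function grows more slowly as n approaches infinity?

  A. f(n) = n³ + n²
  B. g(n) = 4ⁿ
A

f(n) = n³ + n² is O(n³), while g(n) = 4ⁿ is O(4ⁿ).
Since O(n³) grows slower than O(4ⁿ), f(n) is dominated.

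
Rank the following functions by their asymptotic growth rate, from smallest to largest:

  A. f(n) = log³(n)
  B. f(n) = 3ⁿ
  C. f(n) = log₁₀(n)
C < A < B

Comparing growth rates:
C = log₁₀(n) is O(log n)
A = log³(n) is O(log³ n)
B = 3ⁿ is O(3ⁿ)

Therefore, the order from slowest to fastest is: C < A < B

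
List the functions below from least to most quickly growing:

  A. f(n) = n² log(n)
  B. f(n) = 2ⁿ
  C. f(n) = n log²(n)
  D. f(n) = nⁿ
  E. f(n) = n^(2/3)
E < C < A < B < D

Comparing growth rates:
E = n^(2/3) is O(n^(2/3))
C = n log²(n) is O(n log² n)
A = n² log(n) is O(n² log n)
B = 2ⁿ is O(2ⁿ)
D = nⁿ is O(nⁿ)

Therefore, the order from slowest to fastest is: E < C < A < B < D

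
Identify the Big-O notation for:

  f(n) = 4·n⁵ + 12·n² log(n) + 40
O(n⁵)

The dominant term in 4·n⁵ + 12·n² log(n) + 40 is 4·n⁵, which is Θ(n⁵).
Lower-order terms (12·n² log(n), 40) are asymptotically negligible.
Constants are absorbed, so the tightest bound is O(n⁵).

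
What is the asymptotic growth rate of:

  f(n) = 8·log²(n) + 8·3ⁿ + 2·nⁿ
Θ(nⁿ)

Order the terms by growth rate: 8·log²(n) ≺ 8·3ⁿ ≺ 2·nⁿ.
The fastest-growing term 2·nⁿ dominates as n → ∞; dropping its constant factor gives Θ(nⁿ).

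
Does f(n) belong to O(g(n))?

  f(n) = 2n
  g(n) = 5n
True

f(n) = 2n and g(n) = 5n are both O(n).
Big-O permits equal growth rates (f ≤ c·g for some c), so f(n) = O(g(n)) is true.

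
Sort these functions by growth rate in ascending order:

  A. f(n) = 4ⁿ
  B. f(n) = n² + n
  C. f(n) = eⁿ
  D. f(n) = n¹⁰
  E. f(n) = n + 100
E < B < D < C < A

Comparing growth rates:
E = n + 100 is O(n)
B = n² + n is O(n²)
D = n¹⁰ is O(n¹⁰)
C = eⁿ is O(eⁿ)
A = 4ⁿ is O(4ⁿ)

Therefore, the order from slowest to fastest is: E < B < D < C < A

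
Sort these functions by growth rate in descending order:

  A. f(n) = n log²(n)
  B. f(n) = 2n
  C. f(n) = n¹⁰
C > A > B

Comparing growth rates:
C = n¹⁰ is O(n¹⁰)
A = n log²(n) is O(n log² n)
B = 2n is O(n)

Therefore, the order from fastest to slowest is: C > A > B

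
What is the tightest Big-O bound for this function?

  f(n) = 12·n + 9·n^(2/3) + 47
O(n)

The dominant term in 12·n + 9·n^(2/3) + 47 is 12·n, which is Θ(n).
Lower-order terms (9·n^(2/3), 47) are asymptotically negligible.
Constants are absorbed, so the tightest bound is O(n).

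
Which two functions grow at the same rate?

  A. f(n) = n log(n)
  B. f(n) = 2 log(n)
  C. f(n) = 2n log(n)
A and C

Examining each function:
  A. n log(n) is O(n log n)
  B. 2 log(n) is O(log n)
  C. 2n log(n) is O(n log n)

Functions A and C both have the same complexity class.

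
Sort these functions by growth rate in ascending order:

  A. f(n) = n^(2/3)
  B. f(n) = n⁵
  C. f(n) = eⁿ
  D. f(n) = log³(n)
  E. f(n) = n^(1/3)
D < E < A < B < C

Comparing growth rates:
D = log³(n) is O(log³ n)
E = n^(1/3) is O(n^(1/3))
A = n^(2/3) is O(n^(2/3))
B = n⁵ is O(n⁵)
C = eⁿ is O(eⁿ)

Therefore, the order from slowest to fastest is: D < E < A < B < C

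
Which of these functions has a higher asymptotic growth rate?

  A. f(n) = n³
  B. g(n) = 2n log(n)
A

f(n) = n³ is O(n³), while g(n) = 2n log(n) is O(n log n).
Since O(n³) grows faster than O(n log n), f(n) dominates.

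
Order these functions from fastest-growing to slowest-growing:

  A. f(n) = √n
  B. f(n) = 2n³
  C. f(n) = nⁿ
C > B > A

Comparing growth rates:
C = nⁿ is O(nⁿ)
B = 2n³ is O(n³)
A = √n is O(√n)

Therefore, the order from fastest to slowest is: C > B > A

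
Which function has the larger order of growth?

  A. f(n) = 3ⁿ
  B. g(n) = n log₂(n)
A

f(n) = 3ⁿ is O(3ⁿ), while g(n) = n log₂(n) is O(n log n).
Since O(3ⁿ) grows faster than O(n log n), f(n) dominates.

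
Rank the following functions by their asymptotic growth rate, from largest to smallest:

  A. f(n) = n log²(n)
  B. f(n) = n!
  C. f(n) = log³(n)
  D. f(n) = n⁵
B > D > A > C

Comparing growth rates:
B = n! is O(n!)
D = n⁵ is O(n⁵)
A = n log²(n) is O(n log² n)
C = log³(n) is O(log³ n)

Therefore, the order from fastest to slowest is: B > D > A > C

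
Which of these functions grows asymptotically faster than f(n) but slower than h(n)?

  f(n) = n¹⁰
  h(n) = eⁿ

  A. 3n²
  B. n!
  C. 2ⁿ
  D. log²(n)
C

We need g(n) with n¹⁰ = o(g(n)) and g(n) = o(eⁿ), i.e. O(n¹⁰) ≺ g ≺ O(eⁿ).
Check each option:
  A. 3n² — O(n²) does not grow strictly faster than f(n)
  B. n! — O(n!) does not grow strictly slower than h(n)
  C. 2ⁿ — O(2ⁿ) is strictly between O(n¹⁰) and O(eⁿ) ✓
  D. log²(n) — O(log² n) does not grow strictly faster than f(n)

Only option C (2ⁿ) lies strictly between.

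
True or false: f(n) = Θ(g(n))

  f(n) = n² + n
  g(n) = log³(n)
False

f(n) = n² + n is O(n²), and g(n) = log³(n) is O(log³ n).
Since they have different growth rates, f(n) = Θ(g(n)) is false.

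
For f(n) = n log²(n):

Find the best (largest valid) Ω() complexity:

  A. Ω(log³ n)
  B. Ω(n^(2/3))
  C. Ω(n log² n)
C

f(n) = n log²(n) is Ω(n log² n).
All listed options are valid Big-Ω bounds (lower bounds),
but Ω(n log² n) is the tightest (largest valid bound).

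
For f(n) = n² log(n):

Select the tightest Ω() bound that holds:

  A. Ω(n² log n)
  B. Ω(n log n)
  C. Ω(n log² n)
A

f(n) = n² log(n) is Ω(n² log n).
All listed options are valid Big-Ω bounds (lower bounds),
but Ω(n² log n) is the tightest (largest valid bound).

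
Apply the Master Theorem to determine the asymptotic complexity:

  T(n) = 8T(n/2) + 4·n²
Θ(n³)

Master Theorem: a = 8, b = 2, f(n) = 4·n².
Compute the critical exponent d = log₂(8) = 3.
Compare f(n) = Θ(n²) against n^d:
  k = 2 < d = 3, so f(n) = O(n^(d-ε)) — Case 1.
  The recursion cost dominates: T(n) = Θ(n^d) = Θ(n³).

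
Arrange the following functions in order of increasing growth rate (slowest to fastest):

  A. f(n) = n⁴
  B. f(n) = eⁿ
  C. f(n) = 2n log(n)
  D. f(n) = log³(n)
D < C < A < B

Comparing growth rates:
D = log³(n) is O(log³ n)
C = 2n log(n) is O(n log n)
A = n⁴ is O(n⁴)
B = eⁿ is O(eⁿ)

Therefore, the order from slowest to fastest is: D < C < A < B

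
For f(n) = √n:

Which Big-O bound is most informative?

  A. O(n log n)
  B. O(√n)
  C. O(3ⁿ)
B

f(n) = √n is O(√n).
All listed options are valid Big-O bounds (upper bounds),
but O(√n) is the tightest (smallest valid bound).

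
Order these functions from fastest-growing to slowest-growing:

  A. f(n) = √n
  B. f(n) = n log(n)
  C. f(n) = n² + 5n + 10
C > B > A

Comparing growth rates:
C = n² + 5n + 10 is O(n²)
B = n log(n) is O(n log n)
A = √n is O(√n)

Therefore, the order from fastest to slowest is: C > B > A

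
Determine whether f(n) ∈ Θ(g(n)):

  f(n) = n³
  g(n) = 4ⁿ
False

f(n) = n³ is O(n³), and g(n) = 4ⁿ is O(4ⁿ).
Since they have different growth rates, f(n) = Θ(g(n)) is false.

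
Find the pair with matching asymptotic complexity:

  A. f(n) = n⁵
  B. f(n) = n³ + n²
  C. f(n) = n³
B and C

Examining each function:
  A. n⁵ is O(n⁵)
  B. n³ + n² is O(n³)
  C. n³ is O(n³)

Functions B and C both have the same complexity class.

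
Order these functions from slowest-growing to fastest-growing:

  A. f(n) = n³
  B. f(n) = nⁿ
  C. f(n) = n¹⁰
A < C < B

Comparing growth rates:
A = n³ is O(n³)
C = n¹⁰ is O(n¹⁰)
B = nⁿ is O(nⁿ)

Therefore, the order from slowest to fastest is: A < C < B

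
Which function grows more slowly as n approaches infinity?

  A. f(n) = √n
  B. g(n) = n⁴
A

f(n) = √n is O(√n), while g(n) = n⁴ is O(n⁴).
Since O(√n) grows slower than O(n⁴), f(n) is dominated.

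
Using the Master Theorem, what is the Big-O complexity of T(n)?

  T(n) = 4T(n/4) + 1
Θ(n)

Master Theorem: a = 4, b = 4, f(n) = 1.
Compute the critical exponent d = log₄(4) = 1.
Compare f(n) = Θ(1) against n^d:
  k = 0 < d = 1, so f(n) = O(n^(d-ε)) — Case 1.
  The recursion cost dominates: T(n) = Θ(n^d) = Θ(n).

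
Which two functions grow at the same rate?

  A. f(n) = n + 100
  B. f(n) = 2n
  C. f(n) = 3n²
A and B

Examining each function:
  A. n + 100 is O(n)
  B. 2n is O(n)
  C. 3n² is O(n²)

Functions A and B both have the same complexity class.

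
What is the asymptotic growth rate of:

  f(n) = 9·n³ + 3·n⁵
Θ(n⁵)

Order the terms by growth rate: 9·n³ ≺ 3·n⁵.
The fastest-growing term 3·n⁵ dominates as n → ∞; dropping its constant factor gives Θ(n⁵).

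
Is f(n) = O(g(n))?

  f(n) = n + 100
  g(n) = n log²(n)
True

f(n) = n + 100 is O(n), and g(n) = n log²(n) is O(n log² n).
Since O(n) ⊆ O(n log² n) (f grows no faster than g), f(n) = O(g(n)) is true.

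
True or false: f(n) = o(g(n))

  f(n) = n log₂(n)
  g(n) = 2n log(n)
False

f(n) = n log₂(n) is O(n log n), and g(n) = 2n log(n) is O(n log n).
Since they have the same growth rate, f(n) = o(g(n)) is false.
(f = o(g) requires f to grow strictly slower, not equal.)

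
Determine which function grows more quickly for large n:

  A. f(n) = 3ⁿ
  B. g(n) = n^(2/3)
A

f(n) = 3ⁿ is O(3ⁿ), while g(n) = n^(2/3) is O(n^(2/3)).
Since O(3ⁿ) grows faster than O(n^(2/3)), f(n) dominates.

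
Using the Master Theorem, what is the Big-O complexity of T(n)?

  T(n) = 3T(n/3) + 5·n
Θ(n log n)

Master Theorem: a = 3, b = 3, f(n) = 5·n.
Compute the critical exponent d = log₃(3) = 1.
Compare f(n) = Θ(n) against n^d:
  k = 1 = d, so f(n) = Θ(n^d) — Case 2.
  Work is balanced across levels: T(n) = Θ(n^d log n) = Θ(n log n).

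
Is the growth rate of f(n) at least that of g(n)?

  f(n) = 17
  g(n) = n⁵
False

f(n) = 17 is O(1), and g(n) = n⁵ is O(n⁵).
Since O(1) grows slower than O(n⁵), f(n) = Ω(g(n)) is false.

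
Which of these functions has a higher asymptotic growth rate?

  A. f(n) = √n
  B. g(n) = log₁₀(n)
A

f(n) = √n is O(√n), while g(n) = log₁₀(n) is O(log n).
Since O(√n) grows faster than O(log n), f(n) dominates.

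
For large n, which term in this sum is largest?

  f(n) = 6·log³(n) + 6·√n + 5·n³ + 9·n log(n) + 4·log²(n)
5·n³

Looking at each term:
  - 6·log³(n) is O(log³ n)
  - 6·√n is O(√n)
  - 5·n³ is O(n³)
  - 9·n log(n) is O(n log n)
  - 4·log²(n) is O(log² n)

The term 5·n³ (O(n³)) grows fastest and dominates all others.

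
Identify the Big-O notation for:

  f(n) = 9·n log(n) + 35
O(n log n)

The dominant term in 9·n log(n) + 35 is 9·n log(n), which is Θ(n log n).
Lower-order terms (35) are asymptotically negligible.
Constants are absorbed, so the tightest bound is O(n log n).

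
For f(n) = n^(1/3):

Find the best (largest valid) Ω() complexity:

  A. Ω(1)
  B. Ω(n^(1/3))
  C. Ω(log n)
B

f(n) = n^(1/3) is Ω(n^(1/3)).
All listed options are valid Big-Ω bounds (lower bounds),
but Ω(n^(1/3)) is the tightest (largest valid bound).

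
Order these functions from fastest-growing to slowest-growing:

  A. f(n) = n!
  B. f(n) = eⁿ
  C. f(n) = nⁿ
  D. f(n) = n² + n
C > A > B > D

Comparing growth rates:
C = nⁿ is O(nⁿ)
A = n! is O(n!)
B = eⁿ is O(eⁿ)
D = n² + n is O(n²)

Therefore, the order from fastest to slowest is: C > A > B > D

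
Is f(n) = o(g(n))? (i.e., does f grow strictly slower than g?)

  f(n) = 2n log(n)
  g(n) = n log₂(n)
False

f(n) = 2n log(n) is O(n log n), and g(n) = n log₂(n) is O(n log n).
Since they have the same growth rate, f(n) = o(g(n)) is false.
(f = o(g) requires f to grow strictly slower, not equal.)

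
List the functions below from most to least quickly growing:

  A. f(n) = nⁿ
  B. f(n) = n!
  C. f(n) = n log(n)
A > B > C

Comparing growth rates:
A = nⁿ is O(nⁿ)
B = n! is O(n!)
C = n log(n) is O(n log n)

Therefore, the order from fastest to slowest is: A > B > C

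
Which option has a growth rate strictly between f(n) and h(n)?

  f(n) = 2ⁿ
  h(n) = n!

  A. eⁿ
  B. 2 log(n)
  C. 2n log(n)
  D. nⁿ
A

We need g(n) with 2ⁿ = o(g(n)) and g(n) = o(n!), i.e. O(2ⁿ) ≺ g ≺ O(n!).
Check each option:
  A. eⁿ — O(eⁿ) is strictly between O(2ⁿ) and O(n!) ✓
  B. 2 log(n) — O(log n) does not grow strictly faster than f(n)
  C. 2n log(n) — O(n log n) does not grow strictly faster than f(n)
  D. nⁿ — O(nⁿ) does not grow strictly slower than h(n)

Only option A (eⁿ) lies strictly between.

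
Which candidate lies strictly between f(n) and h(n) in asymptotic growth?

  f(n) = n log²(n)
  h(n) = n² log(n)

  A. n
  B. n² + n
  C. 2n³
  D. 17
B

We need g(n) with n log²(n) = o(g(n)) and g(n) = o(n² log(n)), i.e. O(n log² n) ≺ g ≺ O(n² log n).
Check each option:
  A. n — O(n) does not grow strictly faster than f(n)
  B. n² + n — O(n²) is strictly between O(n log² n) and O(n² log n) ✓
  C. 2n³ — O(n³) does not grow strictly slower than h(n)
  D. 17 — O(1) does not grow strictly faster than f(n)

Only option B (n² + n) lies strictly between.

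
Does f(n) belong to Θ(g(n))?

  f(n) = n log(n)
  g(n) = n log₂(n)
True

f(n) = n log(n) and g(n) = n log₂(n) are both O(n log n).
Since they have the same asymptotic growth rate, f(n) = Θ(g(n)) is true.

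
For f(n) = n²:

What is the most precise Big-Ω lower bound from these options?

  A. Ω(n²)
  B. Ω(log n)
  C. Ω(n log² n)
A

f(n) = n² is Ω(n²).
All listed options are valid Big-Ω bounds (lower bounds),
but Ω(n²) is the tightest (largest valid bound).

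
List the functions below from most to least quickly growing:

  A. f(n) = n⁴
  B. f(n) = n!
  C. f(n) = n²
B > A > C

Comparing growth rates:
B = n! is O(n!)
A = n⁴ is O(n⁴)
C = n² is O(n²)

Therefore, the order from fastest to slowest is: B > A > C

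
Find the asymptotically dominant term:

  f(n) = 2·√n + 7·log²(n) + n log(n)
n log(n)

Looking at each term:
  - 2·√n is O(√n)
  - 7·log²(n) is O(log² n)
  - n log(n) is O(n log n)

The term n log(n) (O(n log n)) grows fastest and dominates all others.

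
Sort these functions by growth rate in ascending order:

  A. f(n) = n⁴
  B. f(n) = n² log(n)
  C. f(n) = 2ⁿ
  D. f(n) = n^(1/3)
D < B < A < C

Comparing growth rates:
D = n^(1/3) is O(n^(1/3))
B = n² log(n) is O(n² log n)
A = n⁴ is O(n⁴)
C = 2ⁿ is O(2ⁿ)

Therefore, the order from slowest to fastest is: D < B < A < C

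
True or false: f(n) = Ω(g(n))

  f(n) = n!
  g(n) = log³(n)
True

f(n) = n! is O(n!), and g(n) = log³(n) is O(log³ n).
Since O(n!) grows at least as fast as O(log³ n), f(n) = Ω(g(n)) is true.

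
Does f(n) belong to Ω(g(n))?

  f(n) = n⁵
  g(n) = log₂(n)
True

f(n) = n⁵ is O(n⁵), and g(n) = log₂(n) is O(log n).
Since O(n⁵) grows at least as fast as O(log n), f(n) = Ω(g(n)) is true.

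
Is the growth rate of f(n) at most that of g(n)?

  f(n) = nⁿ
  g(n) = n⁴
False

f(n) = nⁿ is O(nⁿ), and g(n) = n⁴ is O(n⁴).
Since O(nⁿ) grows faster than O(n⁴), f(n) = O(g(n)) is false.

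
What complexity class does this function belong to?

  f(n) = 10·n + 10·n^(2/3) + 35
O(n)

The dominant term in 10·n + 10·n^(2/3) + 35 is 10·n, which is Θ(n).
Lower-order terms (10·n^(2/3), 35) are asymptotically negligible.
Constants are absorbed, so the tightest bound is O(n).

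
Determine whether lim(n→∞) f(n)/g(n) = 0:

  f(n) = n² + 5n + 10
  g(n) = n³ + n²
True

f(n) = n² + 5n + 10 is O(n²), and g(n) = n³ + n² is O(n³).
Since O(n²) grows strictly slower than O(n³), f(n) = o(g(n)) is true.
This means lim(n→∞) f(n)/g(n) = 0.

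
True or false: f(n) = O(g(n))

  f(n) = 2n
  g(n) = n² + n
True

f(n) = 2n is O(n), and g(n) = n² + n is O(n²).
Since O(n) ⊆ O(n²) (f grows no faster than g), f(n) = O(g(n)) is true.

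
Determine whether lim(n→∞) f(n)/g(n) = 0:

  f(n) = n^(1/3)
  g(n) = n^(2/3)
True

f(n) = n^(1/3) is O(n^(1/3)), and g(n) = n^(2/3) is O(n^(2/3)).
Since O(n^(1/3)) grows strictly slower than O(n^(2/3)), f(n) = o(g(n)) is true.
This means lim(n→∞) f(n)/g(n) = 0.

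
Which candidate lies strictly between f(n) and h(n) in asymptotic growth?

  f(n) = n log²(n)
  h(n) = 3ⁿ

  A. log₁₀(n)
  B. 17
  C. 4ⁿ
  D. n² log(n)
D

We need g(n) with n log²(n) = o(g(n)) and g(n) = o(3ⁿ), i.e. O(n log² n) ≺ g ≺ O(3ⁿ).
Check each option:
  A. log₁₀(n) — O(log n) does not grow strictly faster than f(n)
  B. 17 — O(1) does not grow strictly faster than f(n)
  C. 4ⁿ — O(4ⁿ) does not grow strictly slower than h(n)
  D. n² log(n) — O(n² log n) is strictly between O(n log² n) and O(3ⁿ) ✓

Only option D (n² log(n)) lies strictly between.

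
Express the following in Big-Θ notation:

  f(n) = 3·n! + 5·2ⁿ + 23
Θ(n!)

Order the terms by growth rate: 23 ≺ 5·2ⁿ ≺ 3·n!.
The fastest-growing term 3·n! dominates as n → ∞; dropping its constant factor gives Θ(n!).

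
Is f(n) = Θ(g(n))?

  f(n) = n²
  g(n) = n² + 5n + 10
True

f(n) = n² and g(n) = n² + 5n + 10 are both O(n²).
Since they have the same asymptotic growth rate, f(n) = Θ(g(n)) is true.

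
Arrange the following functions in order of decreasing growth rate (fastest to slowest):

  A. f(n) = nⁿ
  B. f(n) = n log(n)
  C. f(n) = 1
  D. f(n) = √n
A > B > D > C

Comparing growth rates:
A = nⁿ is O(nⁿ)
B = n log(n) is O(n log n)
D = √n is O(√n)
C = 1 is O(1)

Therefore, the order from fastest to slowest is: A > B > D > C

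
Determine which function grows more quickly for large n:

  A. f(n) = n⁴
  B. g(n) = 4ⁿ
B

f(n) = n⁴ is O(n⁴), while g(n) = 4ⁿ is O(4ⁿ).
Since O(4ⁿ) grows faster than O(n⁴), g(n) dominates.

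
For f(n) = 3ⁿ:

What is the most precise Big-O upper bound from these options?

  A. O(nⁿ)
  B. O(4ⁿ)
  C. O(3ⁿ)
C

f(n) = 3ⁿ is O(3ⁿ).
All listed options are valid Big-O bounds (upper bounds),
but O(3ⁿ) is the tightest (smallest valid bound).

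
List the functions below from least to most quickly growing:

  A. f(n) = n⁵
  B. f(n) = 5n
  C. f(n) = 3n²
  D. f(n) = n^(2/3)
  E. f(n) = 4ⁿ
D < B < C < A < E

Comparing growth rates:
D = n^(2/3) is O(n^(2/3))
B = 5n is O(n)
C = 3n² is O(n²)
A = n⁵ is O(n⁵)
E = 4ⁿ is O(4ⁿ)

Therefore, the order from slowest to fastest is: D < B < C < A < E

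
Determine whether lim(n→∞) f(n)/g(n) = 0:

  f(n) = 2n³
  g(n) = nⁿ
True

f(n) = 2n³ is O(n³), and g(n) = nⁿ is O(nⁿ).
Since O(n³) grows strictly slower than O(nⁿ), f(n) = o(g(n)) is true.
This means lim(n→∞) f(n)/g(n) = 0.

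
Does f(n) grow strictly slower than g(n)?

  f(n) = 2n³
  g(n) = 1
False

f(n) = 2n³ is O(n³), and g(n) = 1 is O(1).
Since O(n³) grows faster than or equal to O(1), f(n) = o(g(n)) is false.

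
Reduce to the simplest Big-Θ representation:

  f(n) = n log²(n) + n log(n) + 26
Θ(n log² n)

Order the terms by growth rate: 26 ≺ n log(n) ≺ n log²(n).
The fastest-growing term n log²(n) dominates as n → ∞; dropping its constant factor gives Θ(n log² n).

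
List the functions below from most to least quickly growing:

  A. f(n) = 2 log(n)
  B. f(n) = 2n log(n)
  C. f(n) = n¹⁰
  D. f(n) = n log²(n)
C > D > B > A

Comparing growth rates:
C = n¹⁰ is O(n¹⁰)
D = n log²(n) is O(n log² n)
B = 2n log(n) is O(n log n)
A = 2 log(n) is O(log n)

Therefore, the order from fastest to slowest is: C > D > B > A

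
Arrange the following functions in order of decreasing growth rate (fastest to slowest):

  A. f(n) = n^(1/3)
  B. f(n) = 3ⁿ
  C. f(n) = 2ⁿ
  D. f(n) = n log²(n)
B > C > D > A

Comparing growth rates:
B = 3ⁿ is O(3ⁿ)
C = 2ⁿ is O(2ⁿ)
D = n log²(n) is O(n log² n)
A = n^(1/3) is O(n^(1/3))

Therefore, the order from fastest to slowest is: B > C > D > A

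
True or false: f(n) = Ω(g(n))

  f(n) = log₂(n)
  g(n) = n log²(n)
False

f(n) = log₂(n) is O(log n), and g(n) = n log²(n) is O(n log² n).
Since O(log n) grows slower than O(n log² n), f(n) = Ω(g(n)) is false.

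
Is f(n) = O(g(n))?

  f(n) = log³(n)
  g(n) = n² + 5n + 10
True

f(n) = log³(n) is O(log³ n), and g(n) = n² + 5n + 10 is O(n²).
Since O(log³ n) ⊆ O(n²) (f grows no faster than g), f(n) = O(g(n)) is true.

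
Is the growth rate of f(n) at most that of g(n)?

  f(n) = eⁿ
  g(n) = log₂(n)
False

f(n) = eⁿ is O(eⁿ), and g(n) = log₂(n) is O(log n).
Since O(eⁿ) grows faster than O(log n), f(n) = O(g(n)) is false.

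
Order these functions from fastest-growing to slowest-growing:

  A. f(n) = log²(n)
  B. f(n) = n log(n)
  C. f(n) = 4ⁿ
C > B > A

Comparing growth rates:
C = 4ⁿ is O(4ⁿ)
B = n log(n) is O(n log n)
A = log²(n) is O(log² n)

Therefore, the order from fastest to slowest is: C > B > A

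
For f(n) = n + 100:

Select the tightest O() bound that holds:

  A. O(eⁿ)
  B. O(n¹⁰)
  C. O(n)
C

f(n) = n + 100 is O(n).
All listed options are valid Big-O bounds (upper bounds),
but O(n) is the tightest (smallest valid bound).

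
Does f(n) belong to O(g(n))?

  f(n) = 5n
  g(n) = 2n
True

f(n) = 5n and g(n) = 2n are both O(n).
Big-O permits equal growth rates (f ≤ c·g for some c), so f(n) = O(g(n)) is true.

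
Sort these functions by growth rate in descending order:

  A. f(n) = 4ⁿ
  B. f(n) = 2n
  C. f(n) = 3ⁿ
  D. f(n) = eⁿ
A > C > D > B

Comparing growth rates:
A = 4ⁿ is O(4ⁿ)
C = 3ⁿ is O(3ⁿ)
D = eⁿ is O(eⁿ)
B = 2n is O(n)

Therefore, the order from fastest to slowest is: A > C > D > B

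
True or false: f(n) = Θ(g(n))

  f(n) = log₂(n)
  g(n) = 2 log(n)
True

f(n) = log₂(n) and g(n) = 2 log(n) are both O(log n).
Since they have the same asymptotic growth rate, f(n) = Θ(g(n)) is true.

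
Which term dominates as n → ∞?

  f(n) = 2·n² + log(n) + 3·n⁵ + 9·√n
3·n⁵

Looking at each term:
  - 2·n² is O(n²)
  - log(n) is O(log n)
  - 3·n⁵ is O(n⁵)
  - 9·√n is O(√n)

The term 3·n⁵ (O(n⁵)) grows fastest and dominates all others.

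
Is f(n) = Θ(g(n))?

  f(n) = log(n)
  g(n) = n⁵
False

f(n) = log(n) is O(log n), and g(n) = n⁵ is O(n⁵).
Since they have different growth rates, f(n) = Θ(g(n)) is false.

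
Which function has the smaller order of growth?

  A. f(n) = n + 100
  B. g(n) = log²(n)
B

f(n) = n + 100 is O(n), while g(n) = log²(n) is O(log² n).
Since O(log² n) grows slower than O(n), g(n) is dominated.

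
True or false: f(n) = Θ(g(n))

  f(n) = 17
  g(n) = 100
True

f(n) = 17 and g(n) = 100 are both O(1).
Since they have the same asymptotic growth rate, f(n) = Θ(g(n)) is true.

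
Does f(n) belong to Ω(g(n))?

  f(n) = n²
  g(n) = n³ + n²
False

f(n) = n² is O(n²), and g(n) = n³ + n² is O(n³).
Since O(n²) grows slower than O(n³), f(n) = Ω(g(n)) is false.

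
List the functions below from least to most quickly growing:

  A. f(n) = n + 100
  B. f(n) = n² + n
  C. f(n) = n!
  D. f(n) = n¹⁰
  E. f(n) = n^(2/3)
E < A < B < D < C

Comparing growth rates:
E = n^(2/3) is O(n^(2/3))
A = n + 100 is O(n)
B = n² + n is O(n²)
D = n¹⁰ is O(n¹⁰)
C = n! is O(n!)

Therefore, the order from slowest to fastest is: E < A < B < D < C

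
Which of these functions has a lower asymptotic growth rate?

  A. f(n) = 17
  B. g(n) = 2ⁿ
A

f(n) = 17 is O(1), while g(n) = 2ⁿ is O(2ⁿ).
Since O(1) grows slower than O(2ⁿ), f(n) is dominated.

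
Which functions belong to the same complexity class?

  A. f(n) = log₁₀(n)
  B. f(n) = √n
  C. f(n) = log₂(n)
A and C

Examining each function:
  A. log₁₀(n) is O(log n)
  B. √n is O(√n)
  C. log₂(n) is O(log n)

Functions A and C both have the same complexity class.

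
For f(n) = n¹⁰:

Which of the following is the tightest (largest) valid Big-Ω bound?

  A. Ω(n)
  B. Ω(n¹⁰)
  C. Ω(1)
B

f(n) = n¹⁰ is Ω(n¹⁰).
All listed options are valid Big-Ω bounds (lower bounds),
but Ω(n¹⁰) is the tightest (largest valid bound).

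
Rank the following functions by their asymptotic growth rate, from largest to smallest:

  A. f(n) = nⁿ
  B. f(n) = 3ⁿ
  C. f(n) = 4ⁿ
A > C > B

Comparing growth rates:
A = nⁿ is O(nⁿ)
C = 4ⁿ is O(4ⁿ)
B = 3ⁿ is O(3ⁿ)

Therefore, the order from fastest to slowest is: A > C > B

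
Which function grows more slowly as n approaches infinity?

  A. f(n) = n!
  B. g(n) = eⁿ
B

f(n) = n! is O(n!), while g(n) = eⁿ is O(eⁿ).
Since O(eⁿ) grows slower than O(n!), g(n) is dominated.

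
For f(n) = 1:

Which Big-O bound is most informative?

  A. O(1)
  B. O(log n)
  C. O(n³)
A

f(n) = 1 is O(1).
All listed options are valid Big-O bounds (upper bounds),
but O(1) is the tightest (smallest valid bound).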